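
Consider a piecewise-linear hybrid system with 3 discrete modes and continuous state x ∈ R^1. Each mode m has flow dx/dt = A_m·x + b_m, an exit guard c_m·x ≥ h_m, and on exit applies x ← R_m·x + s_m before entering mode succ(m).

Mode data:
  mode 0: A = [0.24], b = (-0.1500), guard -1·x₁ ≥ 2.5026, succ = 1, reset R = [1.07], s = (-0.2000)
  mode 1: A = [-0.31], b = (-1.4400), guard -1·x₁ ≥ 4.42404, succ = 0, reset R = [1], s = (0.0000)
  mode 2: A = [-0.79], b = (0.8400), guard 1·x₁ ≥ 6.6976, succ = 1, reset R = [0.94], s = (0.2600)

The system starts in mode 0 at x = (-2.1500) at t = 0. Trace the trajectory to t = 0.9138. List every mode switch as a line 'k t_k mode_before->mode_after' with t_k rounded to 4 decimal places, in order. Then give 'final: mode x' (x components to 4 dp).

1 0.4984 0->1
final: 1 -3.0913

Mode 0: guard c·x = 2.5026 hit at Δt = 0.4984 (t = 0.4984), x⁻ = (-2.5026) → reset → x⁺ = (-2.8778), jump to mode 1
Mode 1: flow for 0.4154 to horizon, guard not reached → x = (-3.0913)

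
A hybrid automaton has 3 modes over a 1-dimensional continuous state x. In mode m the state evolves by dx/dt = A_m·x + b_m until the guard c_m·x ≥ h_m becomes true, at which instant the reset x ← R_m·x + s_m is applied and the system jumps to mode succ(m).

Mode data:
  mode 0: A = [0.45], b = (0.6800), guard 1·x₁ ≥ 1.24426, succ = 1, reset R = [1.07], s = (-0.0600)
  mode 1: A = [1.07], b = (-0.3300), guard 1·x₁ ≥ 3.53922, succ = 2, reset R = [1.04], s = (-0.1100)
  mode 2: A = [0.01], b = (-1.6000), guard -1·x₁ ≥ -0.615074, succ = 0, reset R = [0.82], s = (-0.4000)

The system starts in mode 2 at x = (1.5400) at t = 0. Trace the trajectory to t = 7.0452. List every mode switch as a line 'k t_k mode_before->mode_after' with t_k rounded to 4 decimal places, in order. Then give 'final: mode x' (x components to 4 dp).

1 0.5820 2->0
2 1.7685 0->1
3 2.8998 1->2
4 4.7717 2->0
5 5.9582 0->1
final: 1 3.3898

Mode 2: guard c·x = -0.6151 hit at Δt = 0.5820 (t = 0.5820), x⁻ = (0.6151) → reset → x⁺ = (0.1044), jump to mode 0
Mode 0: guard c·x = 1.2443 hit at Δt = 1.1865 (t = 1.7685), x⁻ = (1.2443) → reset → x⁺ = (1.2714), jump to mode 1
Mode 1: guard c·x = 3.5392 hit at Δt = 1.1313 (t = 2.8998), x⁻ = (3.5392) → reset → x⁺ = (3.5708), jump to mode 2
Mode 2: guard c·x = -0.6151 hit at Δt = 1.8719 (t = 4.7717), x⁻ = (0.6151) → reset → x⁺ = (0.1044), jump to mode 0
Mode 0: guard c·x = 1.2443 hit at Δt = 1.1865 (t = 5.9582), x⁻ = (1.2443) → reset → x⁺ = (1.2714), jump to mode 1
Mode 1: flow for 1.0870 to horizon, guard not reached → x = (3.3898)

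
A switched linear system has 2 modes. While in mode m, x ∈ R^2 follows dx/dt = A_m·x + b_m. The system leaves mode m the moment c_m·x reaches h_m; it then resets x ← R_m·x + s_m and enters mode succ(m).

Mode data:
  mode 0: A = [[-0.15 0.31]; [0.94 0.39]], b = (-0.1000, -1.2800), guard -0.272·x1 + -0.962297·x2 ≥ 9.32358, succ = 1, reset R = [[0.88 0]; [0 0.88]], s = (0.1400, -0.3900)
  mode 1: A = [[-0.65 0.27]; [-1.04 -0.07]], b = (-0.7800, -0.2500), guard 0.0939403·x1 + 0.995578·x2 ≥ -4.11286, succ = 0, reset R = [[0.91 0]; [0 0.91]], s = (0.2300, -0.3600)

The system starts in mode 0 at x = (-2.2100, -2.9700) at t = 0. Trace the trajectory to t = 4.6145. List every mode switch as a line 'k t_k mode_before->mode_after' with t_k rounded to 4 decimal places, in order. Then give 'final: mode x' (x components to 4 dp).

Mode 0: guard c·x = 9.3236 hit at Δt = 0.9472 (t = 0.9472), x⁻ = (-3.5447, -8.6869) → reset → x⁺ = (-2.9794, -8.0345), jump to mode 1
Mode 1: guard c·x = -4.1129 hit at Δt = 1.1837 (t = 2.1309), x⁻ = (-3.2858, -3.8211) → reset → x⁺ = (-2.7601, -3.8372), jump to mode 0
Mode 0: guard c·x = 9.3236 hit at Δt = 0.7157 (t = 2.8466), x⁻ = (-3.8291, -8.6065) → reset → x⁺ = (-3.2296, -7.9638), jump to mode 1
Mode 1: guard c·x = -4.1129 hit at Δt = 1.1162 (t = 3.9628), x⁻ = (-3.3877, -3.8115) → reset → x⁺ = (-2.8528, -3.8284), jump to mode 0
Mode 0: flow for 0.6517 to horizon, guard not reached → x = (-3.7812, -8.1409)

1 0.9472 0->1
2 2.1309 1->0
3 2.8466 0->1
4 3.9628 1->0
final: 0 -3.7812 -8.1409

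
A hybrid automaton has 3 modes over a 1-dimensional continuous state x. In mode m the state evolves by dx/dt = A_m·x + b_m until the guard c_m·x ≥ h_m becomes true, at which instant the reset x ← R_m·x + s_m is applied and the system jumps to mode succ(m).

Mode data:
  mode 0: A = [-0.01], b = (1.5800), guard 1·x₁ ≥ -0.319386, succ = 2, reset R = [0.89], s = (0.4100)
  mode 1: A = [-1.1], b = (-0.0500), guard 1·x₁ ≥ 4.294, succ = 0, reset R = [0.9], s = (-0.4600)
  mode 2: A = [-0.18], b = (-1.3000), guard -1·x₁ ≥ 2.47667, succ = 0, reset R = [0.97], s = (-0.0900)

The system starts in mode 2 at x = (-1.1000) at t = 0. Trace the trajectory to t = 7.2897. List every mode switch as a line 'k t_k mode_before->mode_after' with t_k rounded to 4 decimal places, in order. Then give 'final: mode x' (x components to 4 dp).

Mode 2: guard c·x = 2.4767 hit at Δt = 1.4151 (t = 1.4151), x⁻ = (-2.4767) → reset → x⁺ = (-2.4924), jump to mode 0
Mode 0: guard c·x = -0.3194 hit at Δt = 1.3632 (t = 2.7783), x⁻ = (-0.3194) → reset → x⁺ = (0.1257), jump to mode 2
Mode 2: guard c·x = 2.4767 hit at Δt = 2.4290 (t = 5.2073), x⁻ = (-2.4767) → reset → x⁺ = (-2.4924), jump to mode 0
Mode 0: guard c·x = -0.3194 hit at Δt = 1.3632 (t = 6.5705), x⁻ = (-0.3194) → reset → x⁺ = (0.1257), jump to mode 2
Mode 2: flow for 0.7192 to horizon, guard not reached → x = (-0.7665)

1 1.4151 2->0
2 2.7783 0->2
3 5.2073 2->0
4 6.5705 0->2
final: 2 -0.7665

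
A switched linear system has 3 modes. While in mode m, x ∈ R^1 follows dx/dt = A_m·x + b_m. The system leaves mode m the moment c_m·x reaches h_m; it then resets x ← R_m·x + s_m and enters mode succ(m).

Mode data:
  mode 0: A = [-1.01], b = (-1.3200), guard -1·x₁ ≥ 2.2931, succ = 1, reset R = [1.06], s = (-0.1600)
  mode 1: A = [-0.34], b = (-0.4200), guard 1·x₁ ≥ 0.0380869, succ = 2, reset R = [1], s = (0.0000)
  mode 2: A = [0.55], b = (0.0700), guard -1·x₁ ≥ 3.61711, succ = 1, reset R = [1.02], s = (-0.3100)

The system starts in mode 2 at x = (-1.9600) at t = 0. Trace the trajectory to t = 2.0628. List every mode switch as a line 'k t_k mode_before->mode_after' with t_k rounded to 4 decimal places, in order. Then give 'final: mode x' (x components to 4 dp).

1 1.1710 2->1
final: 1 -3.2765

Mode 2: guard c·x = 3.6171 hit at Δt = 1.1710 (t = 1.1710), x⁻ = (-3.6171) → reset → x⁺ = (-3.9995), jump to mode 1
Mode 1: flow for 0.8918 to horizon, guard not reached → x = (-3.2765)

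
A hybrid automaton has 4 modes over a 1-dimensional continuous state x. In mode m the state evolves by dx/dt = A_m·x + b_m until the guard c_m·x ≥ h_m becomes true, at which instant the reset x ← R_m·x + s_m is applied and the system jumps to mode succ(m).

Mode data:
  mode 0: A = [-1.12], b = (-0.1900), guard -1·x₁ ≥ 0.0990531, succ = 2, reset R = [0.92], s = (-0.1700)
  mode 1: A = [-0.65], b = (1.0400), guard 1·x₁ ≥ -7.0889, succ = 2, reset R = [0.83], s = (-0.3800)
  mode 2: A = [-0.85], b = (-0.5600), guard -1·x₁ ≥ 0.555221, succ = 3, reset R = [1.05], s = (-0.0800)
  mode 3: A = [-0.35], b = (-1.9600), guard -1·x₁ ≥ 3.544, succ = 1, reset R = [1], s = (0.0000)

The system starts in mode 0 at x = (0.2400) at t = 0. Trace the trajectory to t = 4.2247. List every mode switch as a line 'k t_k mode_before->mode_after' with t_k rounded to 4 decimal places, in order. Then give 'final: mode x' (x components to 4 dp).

1 1.5700 0->2
2 3.1525 2->3
final: 3 -2.2078

Mode 0: guard c·x = 0.0991 hit at Δt = 1.5700 (t = 1.5700), x⁻ = (-0.0991) → reset → x⁺ = (-0.2611), jump to mode 2
Mode 2: guard c·x = 0.5552 hit at Δt = 1.5825 (t = 3.1525), x⁻ = (-0.5552) → reset → x⁺ = (-0.6630), jump to mode 3
Mode 3: flow for 1.0722 to horizon, guard not reached → x = (-2.2078)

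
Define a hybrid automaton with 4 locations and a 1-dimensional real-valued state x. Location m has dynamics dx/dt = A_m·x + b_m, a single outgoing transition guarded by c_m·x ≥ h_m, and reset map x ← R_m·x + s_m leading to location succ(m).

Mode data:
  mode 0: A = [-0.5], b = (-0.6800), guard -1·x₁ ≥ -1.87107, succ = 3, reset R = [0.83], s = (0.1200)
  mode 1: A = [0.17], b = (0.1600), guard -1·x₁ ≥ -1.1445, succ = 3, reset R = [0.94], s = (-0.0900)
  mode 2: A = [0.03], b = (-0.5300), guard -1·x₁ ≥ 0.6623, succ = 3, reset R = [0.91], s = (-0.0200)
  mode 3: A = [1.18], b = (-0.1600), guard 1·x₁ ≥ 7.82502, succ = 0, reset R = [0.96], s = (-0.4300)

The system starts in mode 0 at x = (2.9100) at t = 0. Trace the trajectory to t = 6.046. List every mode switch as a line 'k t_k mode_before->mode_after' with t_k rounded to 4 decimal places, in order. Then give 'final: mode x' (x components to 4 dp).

1 0.5576 0->3
2 1.9218 3->0
3 3.8426 0->3
4 5.2068 3->0
final: 0 4.1891

Mode 0: guard c·x = -1.8711 hit at Δt = 0.5576 (t = 0.5576), x⁻ = (1.8711) → reset → x⁺ = (1.6730), jump to mode 3
Mode 3: guard c·x = 7.8250 hit at Δt = 1.3642 (t = 1.9218), x⁻ = (7.8250) → reset → x⁺ = (7.0820), jump to mode 0
Mode 0: guard c·x = -1.8711 hit at Δt = 1.9208 (t = 3.8426), x⁻ = (1.8711) → reset → x⁺ = (1.6730), jump to mode 3
Mode 3: guard c·x = 7.8250 hit at Δt = 1.3642 (t = 5.2068), x⁻ = (7.8250) → reset → x⁺ = (7.0820), jump to mode 0
Mode 0: flow for 0.8392 to horizon, guard not reached → x = (4.1891)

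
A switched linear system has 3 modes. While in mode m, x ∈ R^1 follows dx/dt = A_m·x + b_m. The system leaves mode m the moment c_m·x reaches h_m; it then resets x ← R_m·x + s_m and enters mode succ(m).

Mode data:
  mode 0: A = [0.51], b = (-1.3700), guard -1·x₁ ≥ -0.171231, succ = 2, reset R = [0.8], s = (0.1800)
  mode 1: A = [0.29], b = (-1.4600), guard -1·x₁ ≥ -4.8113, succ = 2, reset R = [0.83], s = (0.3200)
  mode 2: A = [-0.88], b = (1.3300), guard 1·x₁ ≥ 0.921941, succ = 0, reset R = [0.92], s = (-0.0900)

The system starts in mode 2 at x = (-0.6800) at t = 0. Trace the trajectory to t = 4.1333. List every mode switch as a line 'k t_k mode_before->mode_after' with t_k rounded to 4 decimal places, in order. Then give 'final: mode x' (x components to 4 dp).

1 1.4922 2->0
2 2.0133 0->2
3 2.8158 2->0
4 3.3369 0->2
final: 2 0.9187

Mode 2: guard c·x = 0.9219 hit at Δt = 1.4922 (t = 1.4922), x⁻ = (0.9219) → reset → x⁺ = (0.7582), jump to mode 0
Mode 0: guard c·x = -0.1712 hit at Δt = 0.5211 (t = 2.0133), x⁻ = (0.1712) → reset → x⁺ = (0.3170), jump to mode 2
Mode 2: guard c·x = 0.9219 hit at Δt = 0.8025 (t = 2.8158), x⁻ = (0.9219) → reset → x⁺ = (0.7582), jump to mode 0
Mode 0: guard c·x = -0.1712 hit at Δt = 0.5211 (t = 3.3369), x⁻ = (0.1712) → reset → x⁺ = (0.3170), jump to mode 2
Mode 2: flow for 0.7964 to horizon, guard not reached → x = (0.9187)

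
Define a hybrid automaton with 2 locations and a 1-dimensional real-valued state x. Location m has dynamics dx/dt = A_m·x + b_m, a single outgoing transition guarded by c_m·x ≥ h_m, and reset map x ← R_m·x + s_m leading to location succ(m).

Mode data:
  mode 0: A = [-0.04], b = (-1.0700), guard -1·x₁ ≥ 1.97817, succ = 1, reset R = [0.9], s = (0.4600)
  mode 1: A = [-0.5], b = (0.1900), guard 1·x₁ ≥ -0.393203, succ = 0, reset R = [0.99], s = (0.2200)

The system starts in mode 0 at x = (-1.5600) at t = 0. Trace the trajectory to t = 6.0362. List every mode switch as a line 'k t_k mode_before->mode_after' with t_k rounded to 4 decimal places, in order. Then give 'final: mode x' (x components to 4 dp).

1 0.4185 0->1
2 1.9946 1->0
3 3.7566 0->1
4 5.3327 1->0
final: 0 -0.9068

Mode 0: guard c·x = 1.9782 hit at Δt = 0.4185 (t = 0.4185), x⁻ = (-1.9782) → reset → x⁺ = (-1.3204), jump to mode 1
Mode 1: guard c·x = -0.3932 hit at Δt = 1.5761 (t = 1.9946), x⁻ = (-0.3932) → reset → x⁺ = (-0.1693), jump to mode 0
Mode 0: guard c·x = 1.9782 hit at Δt = 1.7620 (t = 3.7566), x⁻ = (-1.9782) → reset → x⁺ = (-1.3204), jump to mode 1
Mode 1: guard c·x = -0.3932 hit at Δt = 1.5761 (t = 5.3327), x⁻ = (-0.3932) → reset → x⁺ = (-0.1693), jump to mode 0
Mode 0: flow for 0.7035 to horizon, guard not reached → x = (-0.9068)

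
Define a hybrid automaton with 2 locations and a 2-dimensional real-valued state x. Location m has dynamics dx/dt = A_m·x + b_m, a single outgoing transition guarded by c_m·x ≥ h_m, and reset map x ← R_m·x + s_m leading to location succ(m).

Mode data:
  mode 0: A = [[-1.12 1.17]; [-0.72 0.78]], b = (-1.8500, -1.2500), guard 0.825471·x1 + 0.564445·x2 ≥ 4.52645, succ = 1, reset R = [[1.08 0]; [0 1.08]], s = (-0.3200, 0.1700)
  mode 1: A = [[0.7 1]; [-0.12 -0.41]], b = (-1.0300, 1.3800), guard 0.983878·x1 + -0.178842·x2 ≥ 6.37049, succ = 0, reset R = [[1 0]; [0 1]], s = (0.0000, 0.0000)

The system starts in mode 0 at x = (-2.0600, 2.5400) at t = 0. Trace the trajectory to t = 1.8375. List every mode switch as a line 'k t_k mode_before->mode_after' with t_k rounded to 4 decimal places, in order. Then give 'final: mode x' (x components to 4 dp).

1 1.5012 0->1
final: 1 3.9660 5.3521

Mode 0: guard c·x = 4.5264 hit at Δt = 1.5012 (t = 1.5012), x⁻ = (1.9381, 5.1849) → reset → x⁺ = (1.7732, 5.7696), jump to mode 1
Mode 1: flow for 0.3363 to horizon, guard not reached → x = (3.9660, 5.3521)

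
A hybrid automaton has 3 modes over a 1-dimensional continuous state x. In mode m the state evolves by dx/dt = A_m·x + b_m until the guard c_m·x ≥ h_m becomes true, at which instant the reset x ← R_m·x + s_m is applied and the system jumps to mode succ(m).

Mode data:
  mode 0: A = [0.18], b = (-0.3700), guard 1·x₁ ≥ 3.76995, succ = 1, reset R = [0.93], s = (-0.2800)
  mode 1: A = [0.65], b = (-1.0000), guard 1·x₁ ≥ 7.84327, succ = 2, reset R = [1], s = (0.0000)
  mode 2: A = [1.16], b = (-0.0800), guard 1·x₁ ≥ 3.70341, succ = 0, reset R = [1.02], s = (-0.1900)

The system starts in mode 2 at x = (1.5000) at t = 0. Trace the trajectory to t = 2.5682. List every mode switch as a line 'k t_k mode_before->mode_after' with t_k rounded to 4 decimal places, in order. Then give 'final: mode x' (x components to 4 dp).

Mode 2: guard c·x = 3.7034 hit at Δt = 0.8035 (t = 0.8035), x⁻ = (3.7034) → reset → x⁺ = (3.5875), jump to mode 0
Mode 0: guard c·x = 3.7700 hit at Δt = 0.6252 (t = 1.4287), x⁻ = (3.7700) → reset → x⁺ = (3.2261), jump to mode 1
Mode 1: flow for 1.1395 to horizon, guard not reached → x = (5.0779)

1 0.8035 2->0
2 1.4287 0->1
final: 1 5.0779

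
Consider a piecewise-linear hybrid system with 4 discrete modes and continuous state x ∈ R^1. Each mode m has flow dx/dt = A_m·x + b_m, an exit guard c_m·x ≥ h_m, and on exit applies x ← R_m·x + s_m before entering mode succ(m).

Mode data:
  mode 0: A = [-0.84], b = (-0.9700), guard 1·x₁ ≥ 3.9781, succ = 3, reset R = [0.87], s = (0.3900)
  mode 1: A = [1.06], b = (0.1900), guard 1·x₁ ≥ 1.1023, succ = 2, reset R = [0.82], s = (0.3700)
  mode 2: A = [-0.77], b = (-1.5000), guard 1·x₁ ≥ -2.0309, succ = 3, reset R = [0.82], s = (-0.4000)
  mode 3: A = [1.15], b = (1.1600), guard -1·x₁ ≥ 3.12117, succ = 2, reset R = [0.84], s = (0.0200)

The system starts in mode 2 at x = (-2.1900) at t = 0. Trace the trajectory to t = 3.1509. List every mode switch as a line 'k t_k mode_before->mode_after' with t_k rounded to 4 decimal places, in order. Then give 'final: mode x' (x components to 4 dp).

1 1.3918 2->3
2 1.9942 3->2
final: 2 -2.2163

Mode 2: guard c·x = -2.0309 hit at Δt = 1.3918 (t = 1.3918), x⁻ = (-2.0309) → reset → x⁺ = (-2.0653), jump to mode 3
Mode 3: guard c·x = 3.1212 hit at Δt = 0.6024 (t = 1.9942), x⁻ = (-3.1212) → reset → x⁺ = (-2.6018), jump to mode 2
Mode 2: flow for 1.1567 to horizon, guard not reached → x = (-2.2163)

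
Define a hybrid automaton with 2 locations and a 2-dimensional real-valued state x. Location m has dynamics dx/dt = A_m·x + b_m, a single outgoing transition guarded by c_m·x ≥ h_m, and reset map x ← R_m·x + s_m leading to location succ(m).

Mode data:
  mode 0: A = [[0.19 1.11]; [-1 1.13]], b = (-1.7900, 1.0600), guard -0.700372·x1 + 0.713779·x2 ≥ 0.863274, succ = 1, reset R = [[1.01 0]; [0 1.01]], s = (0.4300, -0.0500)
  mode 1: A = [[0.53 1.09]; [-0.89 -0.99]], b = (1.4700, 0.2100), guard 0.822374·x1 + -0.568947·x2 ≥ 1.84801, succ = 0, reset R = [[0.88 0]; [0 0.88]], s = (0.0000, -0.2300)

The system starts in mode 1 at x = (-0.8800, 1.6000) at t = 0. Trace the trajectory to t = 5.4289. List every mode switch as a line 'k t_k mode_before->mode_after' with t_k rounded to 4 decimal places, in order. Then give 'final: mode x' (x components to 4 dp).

Mode 1: guard c·x = 1.8480 hit at Δt = 1.0992 (t = 1.0992), x⁻ = (2.3062, 0.0853) → reset → x⁺ = (2.0294, -0.1550), jump to mode 0
Mode 0: guard c·x = 0.8633 hit at Δt = 1.4644 (t = 2.5636), x⁻ = (-1.3952, -0.1596) → reset → x⁺ = (-0.9792, -0.2111), jump to mode 1
Mode 1: guard c·x = 1.8480 hit at Δt = 1.7487 (t = 4.3123), x⁻ = (1.9693, -0.4016) → reset → x⁺ = (1.7330, -0.5834), jump to mode 0
Mode 0: flow for 1.1166 to horizon, guard not reached → x = (-1.4832, -0.9447)

1 1.0992 1->0
2 2.5636 0->1
3 4.3123 1->0
final: 0 -1.4832 -0.9447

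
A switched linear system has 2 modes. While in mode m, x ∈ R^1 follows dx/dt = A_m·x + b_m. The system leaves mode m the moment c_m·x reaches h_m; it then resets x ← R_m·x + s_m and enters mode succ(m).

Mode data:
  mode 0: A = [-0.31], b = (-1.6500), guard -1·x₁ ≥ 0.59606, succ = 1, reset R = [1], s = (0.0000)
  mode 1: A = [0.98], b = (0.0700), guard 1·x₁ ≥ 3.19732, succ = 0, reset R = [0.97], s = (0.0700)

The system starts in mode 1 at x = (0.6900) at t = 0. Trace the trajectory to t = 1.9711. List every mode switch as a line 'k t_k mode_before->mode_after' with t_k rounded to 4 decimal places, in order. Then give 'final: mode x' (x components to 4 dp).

Mode 1: guard c·x = 3.1973 hit at Δt = 1.4867 (t = 1.4867), x⁻ = (3.1973) → reset → x⁺ = (3.1714), jump to mode 0
Mode 0: flow for 0.4844 to horizon, guard not reached → x = (1.9871)

1 1.4867 1->0
final: 0 1.9871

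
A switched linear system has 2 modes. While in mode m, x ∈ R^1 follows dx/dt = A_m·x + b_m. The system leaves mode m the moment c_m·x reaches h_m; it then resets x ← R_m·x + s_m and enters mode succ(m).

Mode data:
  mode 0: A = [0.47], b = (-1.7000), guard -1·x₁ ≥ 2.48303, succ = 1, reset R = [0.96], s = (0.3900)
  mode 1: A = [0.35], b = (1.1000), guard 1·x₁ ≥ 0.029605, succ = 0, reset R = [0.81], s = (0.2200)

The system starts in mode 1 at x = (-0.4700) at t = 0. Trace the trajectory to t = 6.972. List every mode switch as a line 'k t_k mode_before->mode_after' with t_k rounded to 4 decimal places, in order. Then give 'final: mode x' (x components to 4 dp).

Mode 1: guard c·x = 0.0296 hit at Δt = 0.4896 (t = 0.4896), x⁻ = (0.0296) → reset → x⁺ = (0.2440), jump to mode 0
Mode 0: guard c·x = 2.4830 hit at Δt = 1.2606 (t = 1.7502), x⁻ = (-2.4830) → reset → x⁺ = (-1.9937), jump to mode 1
Mode 1: guard c·x = 0.0296 hit at Δt = 2.9014 (t = 4.6516), x⁻ = (0.0296) → reset → x⁺ = (0.2440), jump to mode 0
Mode 0: guard c·x = 2.4830 hit at Δt = 1.2606 (t = 5.9122), x⁻ = (-2.4830) → reset → x⁺ = (-1.9937), jump to mode 1
Mode 1: flow for 1.0598 to horizon, guard not reached → x = (-1.4776)

1 0.4896 1->0
2 1.7502 0->1
3 4.6516 1->0
4 5.9122 0->1
final: 1 -1.4776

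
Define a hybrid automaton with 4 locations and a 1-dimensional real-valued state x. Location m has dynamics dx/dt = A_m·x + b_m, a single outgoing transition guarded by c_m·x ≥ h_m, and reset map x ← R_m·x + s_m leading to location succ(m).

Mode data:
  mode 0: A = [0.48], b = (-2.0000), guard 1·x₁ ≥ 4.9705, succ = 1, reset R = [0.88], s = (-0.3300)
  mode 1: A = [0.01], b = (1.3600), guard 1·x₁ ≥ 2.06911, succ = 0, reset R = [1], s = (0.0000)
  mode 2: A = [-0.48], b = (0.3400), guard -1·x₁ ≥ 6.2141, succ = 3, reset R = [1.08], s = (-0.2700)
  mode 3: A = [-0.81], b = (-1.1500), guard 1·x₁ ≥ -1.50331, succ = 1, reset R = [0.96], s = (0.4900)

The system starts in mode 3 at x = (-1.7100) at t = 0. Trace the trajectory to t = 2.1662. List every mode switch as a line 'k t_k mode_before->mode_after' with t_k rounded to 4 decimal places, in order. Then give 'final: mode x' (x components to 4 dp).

1 1.5373 3->1
final: 1 -0.1012

Mode 3: guard c·x = -1.5033 hit at Δt = 1.5373 (t = 1.5373), x⁻ = (-1.5033) → reset → x⁺ = (-0.9532), jump to mode 1
Mode 1: flow for 0.6289 to horizon, guard not reached → x = (-0.1012)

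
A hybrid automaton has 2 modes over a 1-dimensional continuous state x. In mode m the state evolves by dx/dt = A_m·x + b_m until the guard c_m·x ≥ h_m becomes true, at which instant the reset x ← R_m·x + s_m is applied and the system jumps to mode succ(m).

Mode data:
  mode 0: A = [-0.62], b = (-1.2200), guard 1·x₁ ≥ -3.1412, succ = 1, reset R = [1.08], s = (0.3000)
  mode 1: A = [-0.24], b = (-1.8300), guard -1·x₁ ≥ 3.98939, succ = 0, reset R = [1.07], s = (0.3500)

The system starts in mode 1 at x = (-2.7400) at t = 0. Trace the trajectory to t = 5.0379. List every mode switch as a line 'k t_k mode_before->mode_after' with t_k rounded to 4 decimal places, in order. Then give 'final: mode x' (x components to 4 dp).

Mode 1: guard c·x = 3.9894 hit at Δt = 1.2308 (t = 1.2308), x⁻ = (-3.9894) → reset → x⁺ = (-3.9186), jump to mode 0
Mode 0: guard c·x = -3.1412 hit at Δt = 0.8199 (t = 2.0507), x⁻ = (-3.1412) → reset → x⁺ = (-3.0925), jump to mode 1
Mode 1: guard c·x = 3.9894 hit at Δt = 0.9187 (t = 2.9694), x⁻ = (-3.9894) → reset → x⁺ = (-3.9186), jump to mode 0
Mode 0: guard c·x = -3.1412 hit at Δt = 0.8199 (t = 3.7893), x⁻ = (-3.1412) → reset → x⁺ = (-3.0925), jump to mode 1
Mode 1: guard c·x = 3.9894 hit at Δt = 0.9187 (t = 4.7081), x⁻ = (-3.9894) → reset → x⁺ = (-3.9186), jump to mode 0
Mode 0: flow for 0.3298 to horizon, guard not reached → x = (-3.5579)

1 1.2308 1->0
2 2.0507 0->1
3 2.9694 1->0
4 3.7893 0->1
5 4.7081 1->0
final: 0 -3.5579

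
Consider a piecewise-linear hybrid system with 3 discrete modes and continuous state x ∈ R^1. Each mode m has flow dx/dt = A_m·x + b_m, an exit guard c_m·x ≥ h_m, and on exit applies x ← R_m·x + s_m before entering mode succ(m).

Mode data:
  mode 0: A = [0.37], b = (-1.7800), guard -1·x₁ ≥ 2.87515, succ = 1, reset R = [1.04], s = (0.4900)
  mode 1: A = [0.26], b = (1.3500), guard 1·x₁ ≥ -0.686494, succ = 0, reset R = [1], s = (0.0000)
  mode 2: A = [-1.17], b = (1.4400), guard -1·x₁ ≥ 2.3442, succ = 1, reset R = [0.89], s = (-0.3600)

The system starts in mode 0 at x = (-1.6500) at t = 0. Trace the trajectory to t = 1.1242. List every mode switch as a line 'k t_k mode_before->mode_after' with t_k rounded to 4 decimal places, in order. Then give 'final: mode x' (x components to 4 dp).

Mode 0: guard c·x = 2.8752 hit at Δt = 0.4693 (t = 0.4693), x⁻ = (-2.8752) → reset → x⁺ = (-2.5002), jump to mode 1
Mode 1: flow for 0.6549 to horizon, guard not reached → x = (-2.0004)

1 0.4693 0->1
final: 1 -2.0004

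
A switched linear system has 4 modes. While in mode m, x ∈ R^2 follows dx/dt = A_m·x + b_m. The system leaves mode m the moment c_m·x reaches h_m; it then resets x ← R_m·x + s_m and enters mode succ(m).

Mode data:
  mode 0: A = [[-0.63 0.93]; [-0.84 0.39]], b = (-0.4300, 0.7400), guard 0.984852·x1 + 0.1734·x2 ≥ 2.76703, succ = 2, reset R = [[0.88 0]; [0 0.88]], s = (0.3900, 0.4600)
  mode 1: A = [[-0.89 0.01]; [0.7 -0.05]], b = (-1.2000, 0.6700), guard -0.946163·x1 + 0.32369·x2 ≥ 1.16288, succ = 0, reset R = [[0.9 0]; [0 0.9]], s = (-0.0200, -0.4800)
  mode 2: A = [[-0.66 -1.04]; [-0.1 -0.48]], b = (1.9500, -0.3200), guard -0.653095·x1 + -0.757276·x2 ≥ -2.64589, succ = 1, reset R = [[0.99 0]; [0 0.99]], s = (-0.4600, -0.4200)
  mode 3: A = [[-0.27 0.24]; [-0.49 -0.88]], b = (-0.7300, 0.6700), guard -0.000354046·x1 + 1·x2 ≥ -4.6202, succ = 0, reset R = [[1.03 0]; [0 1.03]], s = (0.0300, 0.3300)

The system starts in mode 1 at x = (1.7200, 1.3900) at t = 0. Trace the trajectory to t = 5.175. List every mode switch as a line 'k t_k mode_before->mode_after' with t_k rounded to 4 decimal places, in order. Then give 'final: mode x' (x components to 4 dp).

1 1.2870 1->0
2 2.8481 0->2
3 3.3740 2->1
4 4.1820 1->0
final: 0 1.3143 3.1651

Mode 1: guard c·x = 1.1629 hit at Δt = 1.2870 (t = 1.2870), x⁻ = (-0.3552, 2.5542) → reset → x⁺ = (-0.3397, 1.8188), jump to mode 0
Mode 0: guard c·x = 2.7670 hit at Δt = 1.5611 (t = 2.8481), x⁻ = (2.1976, 3.4761) → reset → x⁺ = (2.3239, 3.5189), jump to mode 2
Mode 2: guard c·x = -2.6459 hit at Δt = 0.5259 (t = 3.3740), x⁻ = (1.1415, 2.5095) → reset → x⁺ = (0.6701, 2.0644), jump to mode 1
Mode 1: guard c·x = 1.1629 hit at Δt = 0.8080 (t = 4.1820), x⁻ = (-0.3512, 2.5659) → reset → x⁺ = (-0.3361, 1.8293), jump to mode 0
Mode 0: flow for 0.9930 to horizon, guard not reached → x = (1.3143, 3.1651)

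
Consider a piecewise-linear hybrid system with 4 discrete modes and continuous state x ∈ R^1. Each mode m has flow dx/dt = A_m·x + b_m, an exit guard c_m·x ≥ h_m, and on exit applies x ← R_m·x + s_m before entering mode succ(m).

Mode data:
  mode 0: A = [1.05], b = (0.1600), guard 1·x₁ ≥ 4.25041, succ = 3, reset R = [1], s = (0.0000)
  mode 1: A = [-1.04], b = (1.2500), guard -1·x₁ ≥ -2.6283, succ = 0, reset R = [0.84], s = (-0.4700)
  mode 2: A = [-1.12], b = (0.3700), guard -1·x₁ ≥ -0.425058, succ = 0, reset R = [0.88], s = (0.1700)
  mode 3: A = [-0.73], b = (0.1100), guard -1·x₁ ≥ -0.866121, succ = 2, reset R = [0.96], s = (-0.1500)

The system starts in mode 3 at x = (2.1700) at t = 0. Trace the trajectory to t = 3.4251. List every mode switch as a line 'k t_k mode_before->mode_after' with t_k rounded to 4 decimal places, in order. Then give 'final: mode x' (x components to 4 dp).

1 1.4214 3->2
2 2.5914 2->0
final: 0 1.5189

Mode 3: guard c·x = -0.8661 hit at Δt = 1.4214 (t = 1.4214), x⁻ = (0.8661) → reset → x⁺ = (0.6815), jump to mode 2
Mode 2: guard c·x = -0.4251 hit at Δt = 1.1700 (t = 2.5914), x⁻ = (0.4251) → reset → x⁺ = (0.5441), jump to mode 0
Mode 0: flow for 0.8337 to horizon, guard not reached → x = (1.5189)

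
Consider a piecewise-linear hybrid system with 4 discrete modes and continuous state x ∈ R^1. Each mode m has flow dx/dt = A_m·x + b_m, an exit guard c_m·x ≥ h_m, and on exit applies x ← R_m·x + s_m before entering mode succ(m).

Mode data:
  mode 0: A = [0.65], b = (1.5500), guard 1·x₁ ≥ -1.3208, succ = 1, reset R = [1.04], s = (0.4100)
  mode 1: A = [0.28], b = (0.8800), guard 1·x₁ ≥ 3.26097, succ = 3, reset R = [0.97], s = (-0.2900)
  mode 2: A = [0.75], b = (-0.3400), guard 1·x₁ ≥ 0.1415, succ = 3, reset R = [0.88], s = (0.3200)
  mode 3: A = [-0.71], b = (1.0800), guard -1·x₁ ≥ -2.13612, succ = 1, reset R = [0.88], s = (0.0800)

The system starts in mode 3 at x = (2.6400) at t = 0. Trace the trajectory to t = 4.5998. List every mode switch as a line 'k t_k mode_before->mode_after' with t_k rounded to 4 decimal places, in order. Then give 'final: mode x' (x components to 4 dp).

Mode 3: guard c·x = -2.1361 hit at Δt = 0.8429 (t = 0.8429), x⁻ = (2.1361) → reset → x⁺ = (1.9598), jump to mode 1
Mode 1: guard c·x = 3.2610 hit at Δt = 0.8112 (t = 1.6541), x⁻ = (3.2610) → reset → x⁺ = (2.8731), jump to mode 3
Mode 3: guard c·x = -2.1361 hit at Δt = 1.1095 (t = 2.7636), x⁻ = (2.1361) → reset → x⁺ = (1.9598), jump to mode 1
Mode 1: guard c·x = 3.2610 hit at Δt = 0.8112 (t = 3.5748), x⁻ = (3.2610) → reset → x⁺ = (2.8731), jump to mode 3
Mode 3: flow for 1.0250 to horizon, guard not reached → x = (2.1741)

1 0.8429 3->1
2 1.6541 1->3
3 2.7636 3->1
4 3.5748 1->3
final: 3 2.1741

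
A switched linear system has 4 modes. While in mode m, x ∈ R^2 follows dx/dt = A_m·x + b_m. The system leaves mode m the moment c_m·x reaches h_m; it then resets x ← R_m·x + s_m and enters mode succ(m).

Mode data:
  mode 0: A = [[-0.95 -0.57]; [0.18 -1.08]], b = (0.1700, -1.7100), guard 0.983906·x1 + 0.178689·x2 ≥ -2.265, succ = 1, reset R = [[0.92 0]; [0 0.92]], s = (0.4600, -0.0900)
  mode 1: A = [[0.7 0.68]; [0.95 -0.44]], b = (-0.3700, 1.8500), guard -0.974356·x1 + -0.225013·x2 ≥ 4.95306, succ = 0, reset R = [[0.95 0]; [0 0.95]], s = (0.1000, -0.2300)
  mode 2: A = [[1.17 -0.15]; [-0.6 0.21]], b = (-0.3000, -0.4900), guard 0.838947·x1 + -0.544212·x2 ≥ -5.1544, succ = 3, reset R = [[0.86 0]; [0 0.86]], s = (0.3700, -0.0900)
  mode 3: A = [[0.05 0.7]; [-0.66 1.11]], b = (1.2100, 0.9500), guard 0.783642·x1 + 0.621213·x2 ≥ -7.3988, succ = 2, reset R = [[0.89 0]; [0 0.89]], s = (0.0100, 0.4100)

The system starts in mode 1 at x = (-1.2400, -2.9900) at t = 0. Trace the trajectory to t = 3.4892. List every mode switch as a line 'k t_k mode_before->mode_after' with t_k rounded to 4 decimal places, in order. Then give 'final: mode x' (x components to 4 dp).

Mode 1: guard c·x = 4.9531 hit at Δt = 0.7969 (t = 0.7969), x⁻ = (-4.4692, -2.6596) → reset → x⁺ = (-4.1458, -2.7566), jump to mode 0
Mode 0: guard c·x = -2.2650 hit at Δt = 0.5189 (t = 1.3158), x⁻ = (-1.8565, -2.4531) → reset → x⁺ = (-1.2480, -2.3468), jump to mode 1
Mode 1: guard c·x = 4.9531 hit at Δt = 0.9028 (t = 2.2186), x⁻ = (-4.5711, -2.2183) → reset → x⁺ = (-4.2426, -2.3374), jump to mode 0
Mode 0: guard c·x = -2.2650 hit at Δt = 0.5456 (t = 2.7642), x⁻ = (-1.9001, -2.2134) → reset → x⁺ = (-1.2881, -2.1264), jump to mode 1
Mode 1: flow for 0.7250 to horizon, guard not reached → x = (-3.6808, -1.8472)

1 0.7969 1->0
2 1.3158 0->1
3 2.2186 1->0
4 2.7642 0->1
final: 1 -3.6808 -1.8472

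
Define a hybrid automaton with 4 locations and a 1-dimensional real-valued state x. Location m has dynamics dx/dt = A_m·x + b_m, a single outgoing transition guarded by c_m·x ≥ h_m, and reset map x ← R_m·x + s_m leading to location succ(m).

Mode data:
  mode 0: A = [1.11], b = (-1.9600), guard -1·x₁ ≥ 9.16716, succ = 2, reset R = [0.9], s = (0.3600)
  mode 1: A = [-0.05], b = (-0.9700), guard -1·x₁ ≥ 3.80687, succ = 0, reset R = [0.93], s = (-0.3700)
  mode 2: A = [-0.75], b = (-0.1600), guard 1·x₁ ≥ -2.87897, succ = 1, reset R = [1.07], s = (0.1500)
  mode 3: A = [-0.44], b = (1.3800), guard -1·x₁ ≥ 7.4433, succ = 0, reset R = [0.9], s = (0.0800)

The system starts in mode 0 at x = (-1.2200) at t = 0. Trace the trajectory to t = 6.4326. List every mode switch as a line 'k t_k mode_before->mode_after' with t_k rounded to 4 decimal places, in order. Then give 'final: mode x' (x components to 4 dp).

Mode 0: guard c·x = 9.1672 hit at Δt = 1.1693 (t = 1.1693), x⁻ = (-9.1672) → reset → x⁺ = (-7.8904), jump to mode 2
Mode 2: guard c·x = -2.8790 hit at Δt = 1.4104 (t = 2.5797), x⁻ = (-2.8790) → reset → x⁺ = (-2.9305), jump to mode 1
Mode 1: guard c·x = 3.8069 hit at Δt = 1.0936 (t = 3.6733), x⁻ = (-3.8069) → reset → x⁺ = (-3.9104), jump to mode 0
Mode 0: guard c·x = 9.1672 hit at Δt = 0.5905 (t = 4.2638), x⁻ = (-9.1672) → reset → x⁺ = (-7.8904), jump to mode 2
Mode 2: guard c·x = -2.8790 hit at Δt = 1.4104 (t = 5.6742), x⁻ = (-2.8790) → reset → x⁺ = (-2.9305), jump to mode 1
Mode 1: flow for 0.7584 to horizon, guard not reached → x = (-3.5433)

1 1.1693 0->2
2 2.5797 2->1
3 3.6733 1->0
4 4.2638 0->2
5 5.6742 2->1
final: 1 -3.5433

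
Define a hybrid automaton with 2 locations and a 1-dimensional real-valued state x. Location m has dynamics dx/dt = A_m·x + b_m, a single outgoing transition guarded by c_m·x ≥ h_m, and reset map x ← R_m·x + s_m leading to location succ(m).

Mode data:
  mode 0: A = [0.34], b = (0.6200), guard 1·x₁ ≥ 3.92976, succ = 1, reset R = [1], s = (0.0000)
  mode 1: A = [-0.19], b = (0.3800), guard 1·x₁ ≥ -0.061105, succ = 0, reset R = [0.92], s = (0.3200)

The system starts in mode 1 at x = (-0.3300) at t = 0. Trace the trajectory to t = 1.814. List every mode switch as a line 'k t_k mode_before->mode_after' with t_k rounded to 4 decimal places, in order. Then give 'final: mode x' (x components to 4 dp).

Mode 1: guard c·x = -0.0611 hit at Δt = 0.6454 (t = 0.6454), x⁻ = (-0.0611) → reset → x⁺ = (0.2638), jump to mode 0
Mode 0: flow for 1.1686 to horizon, guard not reached → x = (1.2821)

1 0.6454 1->0
final: 0 1.2821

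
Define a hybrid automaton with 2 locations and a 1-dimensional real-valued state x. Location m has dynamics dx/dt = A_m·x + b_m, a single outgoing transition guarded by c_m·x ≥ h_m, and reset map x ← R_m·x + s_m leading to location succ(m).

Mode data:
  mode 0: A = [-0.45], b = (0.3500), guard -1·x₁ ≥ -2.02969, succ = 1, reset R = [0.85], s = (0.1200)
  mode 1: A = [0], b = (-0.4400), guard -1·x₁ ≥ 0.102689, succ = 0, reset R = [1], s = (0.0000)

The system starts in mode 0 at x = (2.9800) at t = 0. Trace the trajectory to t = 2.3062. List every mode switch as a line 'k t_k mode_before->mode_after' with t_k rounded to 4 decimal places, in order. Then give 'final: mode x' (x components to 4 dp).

1 1.2551 0->1
final: 1 1.3828

Mode 0: guard c·x = -2.0297 hit at Δt = 1.2551 (t = 1.2551), x⁻ = (2.0297) → reset → x⁺ = (1.8452), jump to mode 1
Mode 1: flow for 1.0511 to horizon, guard not reached → x = (1.3828)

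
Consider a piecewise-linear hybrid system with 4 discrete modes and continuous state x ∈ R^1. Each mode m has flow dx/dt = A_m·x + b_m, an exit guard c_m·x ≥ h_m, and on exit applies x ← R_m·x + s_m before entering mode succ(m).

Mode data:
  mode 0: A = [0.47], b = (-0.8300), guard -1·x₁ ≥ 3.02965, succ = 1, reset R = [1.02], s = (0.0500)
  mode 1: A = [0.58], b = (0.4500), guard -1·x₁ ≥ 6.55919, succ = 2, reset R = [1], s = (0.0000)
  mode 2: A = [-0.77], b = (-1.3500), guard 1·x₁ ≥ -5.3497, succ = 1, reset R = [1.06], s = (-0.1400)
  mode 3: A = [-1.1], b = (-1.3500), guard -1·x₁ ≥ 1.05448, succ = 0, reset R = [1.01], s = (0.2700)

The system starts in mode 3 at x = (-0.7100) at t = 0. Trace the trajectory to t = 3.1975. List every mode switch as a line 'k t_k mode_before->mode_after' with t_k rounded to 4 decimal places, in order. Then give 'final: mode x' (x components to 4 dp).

Mode 3: guard c·x = 1.0545 hit at Δt = 0.9968 (t = 0.9968), x⁻ = (-1.0545) → reset → x⁺ = (-0.7950), jump to mode 0
Mode 0: guard c·x = 3.0297 hit at Δt = 1.3347 (t = 2.3315), x⁻ = (-3.0296) → reset → x⁺ = (-3.0402), jump to mode 1
Mode 1: flow for 0.8660 to horizon, guard not reached → x = (-4.5177)

1 0.9968 3->0
2 2.3315 0->1
final: 1 -4.5177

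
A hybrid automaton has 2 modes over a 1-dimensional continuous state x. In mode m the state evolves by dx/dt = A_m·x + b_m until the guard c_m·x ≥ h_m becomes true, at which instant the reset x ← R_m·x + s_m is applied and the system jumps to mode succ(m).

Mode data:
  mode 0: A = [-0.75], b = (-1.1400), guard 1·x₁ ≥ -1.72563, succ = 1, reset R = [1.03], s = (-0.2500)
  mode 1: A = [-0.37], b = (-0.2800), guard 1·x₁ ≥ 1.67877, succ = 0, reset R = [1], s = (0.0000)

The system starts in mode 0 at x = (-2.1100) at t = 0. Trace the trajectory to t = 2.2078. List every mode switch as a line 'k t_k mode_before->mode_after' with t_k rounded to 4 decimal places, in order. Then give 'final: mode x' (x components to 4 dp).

1 1.4054 0->1
final: 1 -1.7010

Mode 0: guard c·x = -1.7256 hit at Δt = 1.4054 (t = 1.4054), x⁻ = (-1.7256) → reset → x⁺ = (-2.0274), jump to mode 1
Mode 1: flow for 0.8024 to horizon, guard not reached → x = (-1.7010)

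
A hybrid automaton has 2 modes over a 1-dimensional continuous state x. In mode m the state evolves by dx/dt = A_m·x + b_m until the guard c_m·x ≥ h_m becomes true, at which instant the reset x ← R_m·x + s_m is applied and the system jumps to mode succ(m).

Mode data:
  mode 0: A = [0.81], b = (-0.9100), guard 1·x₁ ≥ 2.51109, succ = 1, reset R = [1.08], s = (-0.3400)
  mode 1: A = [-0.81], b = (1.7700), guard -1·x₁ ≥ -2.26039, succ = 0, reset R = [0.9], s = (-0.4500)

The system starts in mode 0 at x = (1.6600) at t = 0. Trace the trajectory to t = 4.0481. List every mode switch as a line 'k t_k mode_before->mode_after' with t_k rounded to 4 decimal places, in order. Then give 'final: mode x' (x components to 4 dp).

1 1.1731 0->1
2 2.2963 1->0
3 3.6570 0->1
final: 1 2.3213

Mode 0: guard c·x = 2.5111 hit at Δt = 1.1731 (t = 1.1731), x⁻ = (2.5111) → reset → x⁺ = (2.3720), jump to mode 1
Mode 1: guard c·x = -2.2604 hit at Δt = 1.1232 (t = 2.2963), x⁻ = (2.2604) → reset → x⁺ = (1.5844), jump to mode 0
Mode 0: guard c·x = 2.5111 hit at Δt = 1.3607 (t = 3.6570), x⁻ = (2.5111) → reset → x⁺ = (2.3720), jump to mode 1
Mode 1: flow for 0.3911 to horizon, guard not reached → x = (2.3213)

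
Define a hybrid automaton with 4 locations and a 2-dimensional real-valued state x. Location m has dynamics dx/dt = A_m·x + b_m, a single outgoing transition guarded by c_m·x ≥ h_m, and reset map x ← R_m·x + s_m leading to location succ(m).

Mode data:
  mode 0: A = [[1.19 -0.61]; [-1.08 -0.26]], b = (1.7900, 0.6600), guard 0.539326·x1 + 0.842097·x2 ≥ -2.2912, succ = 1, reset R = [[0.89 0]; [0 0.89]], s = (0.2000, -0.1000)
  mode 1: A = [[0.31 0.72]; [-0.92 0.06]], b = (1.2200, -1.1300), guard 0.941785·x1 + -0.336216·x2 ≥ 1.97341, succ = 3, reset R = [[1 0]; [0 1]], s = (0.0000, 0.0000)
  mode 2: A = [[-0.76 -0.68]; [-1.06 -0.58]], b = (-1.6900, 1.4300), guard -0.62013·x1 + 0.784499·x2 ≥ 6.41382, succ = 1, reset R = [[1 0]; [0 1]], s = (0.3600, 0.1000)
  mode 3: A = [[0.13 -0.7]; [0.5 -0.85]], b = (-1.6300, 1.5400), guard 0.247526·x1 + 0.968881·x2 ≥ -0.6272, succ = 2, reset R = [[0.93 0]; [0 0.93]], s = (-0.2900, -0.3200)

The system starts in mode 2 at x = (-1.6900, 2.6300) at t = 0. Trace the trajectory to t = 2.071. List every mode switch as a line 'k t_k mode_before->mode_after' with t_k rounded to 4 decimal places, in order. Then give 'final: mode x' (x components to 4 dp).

Mode 2: guard c·x = 6.4138 hit at Δt = 1.0784 (t = 1.0784), x⁻ = (-3.9504, 5.0530) → reset → x⁺ = (-3.5904, 5.1530), jump to mode 1
Mode 1: flow for 0.9926 to horizon, guard not reached → x = (1.3161, 5.5501)

1 1.0784 2->1
final: 1 1.3161 5.5501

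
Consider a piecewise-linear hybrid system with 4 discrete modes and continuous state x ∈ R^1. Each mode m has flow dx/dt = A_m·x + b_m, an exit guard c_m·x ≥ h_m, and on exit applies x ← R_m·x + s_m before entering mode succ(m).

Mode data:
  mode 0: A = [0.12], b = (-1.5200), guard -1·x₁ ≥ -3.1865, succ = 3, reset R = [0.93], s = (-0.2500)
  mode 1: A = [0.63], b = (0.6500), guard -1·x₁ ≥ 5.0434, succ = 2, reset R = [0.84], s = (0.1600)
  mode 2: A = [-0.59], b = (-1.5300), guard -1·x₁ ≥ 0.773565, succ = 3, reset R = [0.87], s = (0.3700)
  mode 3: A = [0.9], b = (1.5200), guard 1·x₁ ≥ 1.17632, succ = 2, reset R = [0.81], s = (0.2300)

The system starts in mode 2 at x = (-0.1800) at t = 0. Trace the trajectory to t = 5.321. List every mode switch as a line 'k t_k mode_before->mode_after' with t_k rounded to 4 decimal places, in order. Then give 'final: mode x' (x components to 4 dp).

1 0.4785 2->3
2 1.2855 3->2
3 2.5228 2->3
4 3.3298 3->2
5 4.5672 2->3
final: 3 1.0424

Mode 2: guard c·x = 0.7736 hit at Δt = 0.4785 (t = 0.4785), x⁻ = (-0.7736) → reset → x⁺ = (-0.3030), jump to mode 3
Mode 3: guard c·x = 1.1763 hit at Δt = 0.8070 (t = 1.2855), x⁻ = (1.1763) → reset → x⁺ = (1.1828), jump to mode 2
Mode 2: guard c·x = 0.7736 hit at Δt = 1.2373 (t = 2.5228), x⁻ = (-0.7736) → reset → x⁺ = (-0.3030), jump to mode 3
Mode 3: guard c·x = 1.1763 hit at Δt = 0.8070 (t = 3.3298), x⁻ = (1.1763) → reset → x⁺ = (1.1828), jump to mode 2
Mode 2: guard c·x = 0.7736 hit at Δt = 1.2373 (t = 4.5672), x⁻ = (-0.7736) → reset → x⁺ = (-0.3030), jump to mode 3
Mode 3: flow for 0.7538 to horizon, guard not reached → x = (1.0424)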